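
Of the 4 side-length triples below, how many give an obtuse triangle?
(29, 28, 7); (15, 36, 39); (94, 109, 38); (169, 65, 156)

(29,28,7): 7²+28² = 833 < 841 = 29² → obtuse
(15,36,39): 15²+36² = 1521 = 39² → right
(94,109,38): 38²+94² = 10280 < 11881 = 109² → obtuse
(169,65,156): 65²+156² = 28561 = 169² → right
2 of the 4 are obtuse.

2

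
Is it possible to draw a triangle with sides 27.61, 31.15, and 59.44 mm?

No

The longest side is 59.44, but the other two sum to only 58.76.
58.76 < 59.44, so the triangle inequality fails.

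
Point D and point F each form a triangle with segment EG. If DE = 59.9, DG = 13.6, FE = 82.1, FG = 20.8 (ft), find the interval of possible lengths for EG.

From triangle DEG: |59.9 − 13.6| < EG < 59.9 + 13.6, i.e. 46.3 < EG < 73.5.
From triangle FEG: 61.3 < EG < 102.9.
Both must hold, so EG lies in the intersection.

61.3 < EG < 73.5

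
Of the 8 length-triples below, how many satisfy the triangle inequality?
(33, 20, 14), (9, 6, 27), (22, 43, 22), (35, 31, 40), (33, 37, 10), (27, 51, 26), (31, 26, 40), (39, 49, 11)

(14,20,33): 14+20 > 33 → valid
(6,9,27): 6+9 ≤ 27 → not valid
(22,22,43): 22+22 > 43 → valid
(31,35,40): 31+35 > 40 → valid
(10,33,37): 10+33 > 37 → valid
(26,27,51): 26+27 > 51 → valid
(26,31,40): 26+31 > 40 → valid
(11,39,49): 11+39 > 49 → valid
7 of the 8 triples form a triangle.

7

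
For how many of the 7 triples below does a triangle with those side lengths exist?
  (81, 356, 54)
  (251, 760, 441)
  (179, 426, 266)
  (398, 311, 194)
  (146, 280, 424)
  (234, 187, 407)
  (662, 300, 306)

(54,81,356): 54+81 ≤ 356 → not valid
(251,441,760): 251+441 ≤ 760 → not valid
(179,266,426): 179+266 > 426 → valid
(194,311,398): 194+311 > 398 → valid
(146,280,424): 146+280 > 424 → valid
(187,234,407): 187+234 > 407 → valid
(300,306,662): 300+306 ≤ 662 → not valid
4 of the 7 triples form a triangle.

4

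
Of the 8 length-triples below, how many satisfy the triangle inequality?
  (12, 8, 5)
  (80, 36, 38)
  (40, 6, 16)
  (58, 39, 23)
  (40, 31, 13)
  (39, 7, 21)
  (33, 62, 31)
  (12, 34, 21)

4

(5,8,12): 5+8 > 12 → valid
(36,38,80): 36+38 ≤ 80 → not valid
(6,16,40): 6+16 ≤ 40 → not valid
(23,39,58): 23+39 > 58 → valid
(13,31,40): 13+31 > 40 → valid
(7,21,39): 7+21 ≤ 39 → not valid
(31,33,62): 31+33 > 62 → valid
(12,21,34): 12+21 ≤ 34 → not valid
4 of the 8 triples form a triangle.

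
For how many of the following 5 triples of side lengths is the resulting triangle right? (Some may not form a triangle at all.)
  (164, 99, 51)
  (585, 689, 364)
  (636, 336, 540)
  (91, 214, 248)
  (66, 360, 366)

3

(164,99,51): 51+99 ≤ 164, not a triangle
(585,689,364): 364²+585² = 474721 = 689² → right
(636,336,540): 336²+540² = 404496 = 636² → right
(91,214,248): 91²+214² = 54077 < 61504 = 248² → obtuse
(66,360,366): 66²+360² = 133956 = 366² → right
3 of the 5 are right.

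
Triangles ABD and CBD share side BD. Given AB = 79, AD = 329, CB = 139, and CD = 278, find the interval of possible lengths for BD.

From triangle ABD: |79 − 329| < BD < 79 + 329, i.e. 250 < BD < 408.
From triangle CBD: 139 < BD < 417.
Both must hold, so BD lies in the intersection.

250 < BD < 408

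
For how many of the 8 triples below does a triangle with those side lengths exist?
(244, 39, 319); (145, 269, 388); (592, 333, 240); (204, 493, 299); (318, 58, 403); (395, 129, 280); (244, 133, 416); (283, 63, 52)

3

(39,244,319): 39+244 ≤ 319 → not valid
(145,269,388): 145+269 > 388 → valid
(240,333,592): 240+333 ≤ 592 → not valid
(204,299,493): 204+299 > 493 → valid
(58,318,403): 58+318 ≤ 403 → not valid
(129,280,395): 129+280 > 395 → valid
(133,244,416): 133+244 ≤ 416 → not valid
(52,63,283): 52+63 ≤ 283 → not valid
3 of the 8 triples form a triangle.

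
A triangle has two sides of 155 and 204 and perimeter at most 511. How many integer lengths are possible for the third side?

Triangle inequality: 49 < x < 359. Perimeter ≤ 511 gives x ≤ 511 − 155 − 204 = 152.
So 49 < x ≤ 152; integers 50 through 152: 103 values.

103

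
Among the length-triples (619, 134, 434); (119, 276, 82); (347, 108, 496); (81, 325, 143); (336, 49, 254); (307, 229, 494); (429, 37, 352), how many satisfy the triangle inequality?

(134,434,619): 134+434 ≤ 619 → not valid
(82,119,276): 82+119 ≤ 276 → not valid
(108,347,496): 108+347 ≤ 496 → not valid
(81,143,325): 81+143 ≤ 325 → not valid
(49,254,336): 49+254 ≤ 336 → not valid
(229,307,494): 229+307 > 494 → valid
(37,352,429): 37+352 ≤ 429 → not valid
1 of the 7 triples forms a triangle.

1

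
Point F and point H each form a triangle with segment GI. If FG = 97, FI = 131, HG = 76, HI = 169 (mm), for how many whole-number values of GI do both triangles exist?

From triangle FGI: 34 < GI < 228.
From triangle HGI: 93 < GI < 245.
Intersection: 93 < GI < 228, so integers 94 through 227: 134 values.

134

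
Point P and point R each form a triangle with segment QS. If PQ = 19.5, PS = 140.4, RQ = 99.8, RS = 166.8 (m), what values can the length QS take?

120.9 < QS < 159.9

From triangle PQS: |19.5 − 140.4| < QS < 19.5 + 140.4, i.e. 120.9 < QS < 159.9.
From triangle RQS: 67.0 < QS < 266.6.
Both must hold, so QS lies in the intersection.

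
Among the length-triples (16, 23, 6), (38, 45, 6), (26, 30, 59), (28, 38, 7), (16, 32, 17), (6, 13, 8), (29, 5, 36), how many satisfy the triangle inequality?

2

(6,16,23): 6+16 ≤ 23 → not valid
(6,38,45): 6+38 ≤ 45 → not valid
(26,30,59): 26+30 ≤ 59 → not valid
(7,28,38): 7+28 ≤ 38 → not valid
(16,17,32): 16+17 > 32 → valid
(6,8,13): 6+8 > 13 → valid
(5,29,36): 5+29 ≤ 36 → not valid
2 of the 7 triples form a triangle.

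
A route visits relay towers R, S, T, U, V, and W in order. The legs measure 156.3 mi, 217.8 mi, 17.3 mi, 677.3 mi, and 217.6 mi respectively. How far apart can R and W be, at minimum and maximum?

The maximum is all hops collinear in one direction: 156.3 + 217.8 + 17.3 + 677.3 + 217.6 = 1286.3.
The longest hop is 677.3; the others sum to 609.0. Folding the others back against it leaves at least 677.3 − 609.0 = 68.3.

68.3 ≤ RW ≤ 1286.3 mi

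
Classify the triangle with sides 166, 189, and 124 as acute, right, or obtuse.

Compare the square of the longest side to the sum of squares of the other two: 124² + 166² = 42932 > 35721 = 189².

acute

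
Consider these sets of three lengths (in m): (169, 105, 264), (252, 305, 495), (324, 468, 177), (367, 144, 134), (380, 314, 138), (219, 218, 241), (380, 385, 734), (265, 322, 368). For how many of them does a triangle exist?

(105,169,264): 105+169 > 264 → valid
(252,305,495): 252+305 > 495 → valid
(177,324,468): 177+324 > 468 → valid
(134,144,367): 134+144 ≤ 367 → not valid
(138,314,380): 138+314 > 380 → valid
(218,219,241): 218+219 > 241 → valid
(380,385,734): 380+385 > 734 → valid
(265,322,368): 265+322 > 368 → valid
7 of the 8 triples form a triangle.

7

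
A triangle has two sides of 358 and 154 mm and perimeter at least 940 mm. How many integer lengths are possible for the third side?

Triangle inequality: 204 < x < 512. Perimeter ≥ 940 gives x ≥ 940 − 358 − 154 = 428.
So 428 ≤ x < 512; integers 428 through 511: 84 values.

84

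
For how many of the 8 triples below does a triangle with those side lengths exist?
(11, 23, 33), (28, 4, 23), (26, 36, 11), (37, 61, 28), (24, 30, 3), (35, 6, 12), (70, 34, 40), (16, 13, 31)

4

(11,23,33): 11+23 > 33 → valid
(4,23,28): 4+23 ≤ 28 → not valid
(11,26,36): 11+26 > 36 → valid
(28,37,61): 28+37 > 61 → valid
(3,24,30): 3+24 ≤ 30 → not valid
(6,12,35): 6+12 ≤ 35 → not valid
(34,40,70): 34+40 > 70 → valid
(13,16,31): 13+16 ≤ 31 → not valid
4 of the 8 triples form a triangle.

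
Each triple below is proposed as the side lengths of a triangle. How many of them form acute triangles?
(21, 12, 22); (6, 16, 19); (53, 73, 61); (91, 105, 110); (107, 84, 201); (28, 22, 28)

4

(21,12,22): 12²+21² = 585 > 484 = 22² → acute
(6,16,19): 6²+16² = 292 < 361 = 19² → obtuse
(53,73,61): 53²+61² = 6530 > 5329 = 73² → acute
(91,105,110): 91²+105² = 19306 > 12100 = 110² → acute
(107,84,201): 84+107 ≤ 201, not a triangle
(28,22,28): 22²+28² = 1268 > 784 = 28² → acute
4 of the 6 are acute.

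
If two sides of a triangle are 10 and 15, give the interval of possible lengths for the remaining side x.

5 < x < 25

By the triangle inequality, x must be less than 10 + 15 = 25 and greater than |10 − 15| = 5.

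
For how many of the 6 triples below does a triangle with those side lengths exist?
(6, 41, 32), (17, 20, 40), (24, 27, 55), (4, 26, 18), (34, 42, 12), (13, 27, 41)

1

(6,32,41): 6+32 ≤ 41 → not valid
(17,20,40): 17+20 ≤ 40 → not valid
(24,27,55): 24+27 ≤ 55 → not valid
(4,18,26): 4+18 ≤ 26 → not valid
(12,34,42): 12+34 > 42 → valid
(13,27,41): 13+27 ≤ 41 → not valid
1 of the 6 triples forms a triangle.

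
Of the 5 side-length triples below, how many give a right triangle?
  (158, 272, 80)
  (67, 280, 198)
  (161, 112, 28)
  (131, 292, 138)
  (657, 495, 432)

(158,272,80): 80+158 ≤ 272, not a triangle
(67,280,198): 67+198 ≤ 280, not a triangle
(161,112,28): 28+112 ≤ 161, not a triangle
(131,292,138): 131+138 ≤ 292, not a triangle
(657,495,432): 432²+495² = 431649 = 657² → right
1 of the 5 is right.

1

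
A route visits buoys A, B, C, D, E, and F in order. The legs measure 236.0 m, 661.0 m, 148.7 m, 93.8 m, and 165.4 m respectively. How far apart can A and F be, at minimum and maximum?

17.1 ≤ AF ≤ 1304.9 m

The maximum is all hops collinear in one direction: 236.0 + 661.0 + 148.7 + 93.8 + 165.4 = 1304.9.
The longest hop is 661.0; the others sum to 643.9. Folding the others back against it leaves at least 661.0 − 643.9 = 17.1.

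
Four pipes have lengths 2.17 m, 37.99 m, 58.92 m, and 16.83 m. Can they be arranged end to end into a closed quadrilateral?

No

For a quadrilateral, each side must be shorter than the sum of the others.
Here the longest side is 58.92, but the remaining 3 sides sum to only 56.99.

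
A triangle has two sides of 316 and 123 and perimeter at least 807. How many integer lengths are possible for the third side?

Triangle inequality: 193 < x < 439. Perimeter ≥ 807 gives x ≥ 807 − 316 − 123 = 368.
So 368 ≤ x < 439; integers 368 through 438: 71 values.

71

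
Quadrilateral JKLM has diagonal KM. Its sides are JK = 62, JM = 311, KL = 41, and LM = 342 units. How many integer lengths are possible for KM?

71

From triangle JKM: 249 < KM < 373.
From triangle LKM: 301 < KM < 383.
Intersection: 301 < KM < 373, so integers 302 through 372: 71 values.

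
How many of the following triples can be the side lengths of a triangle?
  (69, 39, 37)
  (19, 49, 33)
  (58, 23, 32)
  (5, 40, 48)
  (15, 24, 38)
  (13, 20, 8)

4

(37,39,69): 37+39 > 69 → valid
(19,33,49): 19+33 > 49 → valid
(23,32,58): 23+32 ≤ 58 → not valid
(5,40,48): 5+40 ≤ 48 → not valid
(15,24,38): 15+24 > 38 → valid
(8,13,20): 8+13 > 20 → valid
4 of the 6 triples form a triangle.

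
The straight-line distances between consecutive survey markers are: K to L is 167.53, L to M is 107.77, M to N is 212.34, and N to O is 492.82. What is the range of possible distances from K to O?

5.18 ≤ KO ≤ 980.46

The maximum is all hops collinear in one direction: 167.53 + 107.77 + 212.34 + 492.82 = 980.46.
The longest hop is 492.82; the others sum to 487.64. Folding the others back against it leaves at least 492.82 − 487.64 = 5.18.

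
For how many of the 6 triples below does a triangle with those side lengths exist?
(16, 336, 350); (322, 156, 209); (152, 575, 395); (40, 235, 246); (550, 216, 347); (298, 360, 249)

5

(16,336,350): 16+336 > 350 → valid
(156,209,322): 156+209 > 322 → valid
(152,395,575): 152+395 ≤ 575 → not valid
(40,235,246): 40+235 > 246 → valid
(216,347,550): 216+347 > 550 → valid
(249,298,360): 249+298 > 360 → valid
5 of the 6 triples form a triangle.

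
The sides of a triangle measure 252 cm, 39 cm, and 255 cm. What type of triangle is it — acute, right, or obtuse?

Compare the square of the longest side to the sum of squares of the other two: 39² + 252² = 65025 = 255².

right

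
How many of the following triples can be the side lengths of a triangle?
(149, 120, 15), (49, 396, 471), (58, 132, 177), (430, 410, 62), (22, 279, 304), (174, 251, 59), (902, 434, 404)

(15,120,149): 15+120 ≤ 149 → not valid
(49,396,471): 49+396 ≤ 471 → not valid
(58,132,177): 58+132 > 177 → valid
(62,410,430): 62+410 > 430 → valid
(22,279,304): 22+279 ≤ 304 → not valid
(59,174,251): 59+174 ≤ 251 → not valid
(404,434,902): 404+434 ≤ 902 → not valid
2 of the 7 triples form a triangle.

2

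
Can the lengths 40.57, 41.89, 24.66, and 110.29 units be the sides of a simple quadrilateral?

No

For a quadrilateral, each side must be shorter than the sum of the others.
Here the longest side is 110.29, but the remaining 3 sides sum to only 107.12.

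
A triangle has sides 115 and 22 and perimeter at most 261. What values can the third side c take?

93 < c ≤ 124

Triangle inequality alone gives 93 < c < 137.
The perimeter condition gives c ≤ 261 − 115 − 22 = 124.
Intersecting the two: 93 < c ≤ 124.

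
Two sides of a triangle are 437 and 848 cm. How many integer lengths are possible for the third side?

The third side lies in the open interval (411, 1285).
Integers from 412 to 1284 inclusive: 1284 − 412 + 1 = 873.

873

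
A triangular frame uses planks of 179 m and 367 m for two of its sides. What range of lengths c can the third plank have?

188 < c < 546 (m)

By the triangle inequality, c must be less than 179 + 367 = 546 and greater than |179 − 367| = 188.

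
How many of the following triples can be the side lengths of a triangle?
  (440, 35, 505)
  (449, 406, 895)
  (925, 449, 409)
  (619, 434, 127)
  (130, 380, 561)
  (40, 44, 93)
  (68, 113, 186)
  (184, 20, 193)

(35,440,505): 35+440 ≤ 505 → not valid
(406,449,895): 406+449 ≤ 895 → not valid
(409,449,925): 409+449 ≤ 925 → not valid
(127,434,619): 127+434 ≤ 619 → not valid
(130,380,561): 130+380 ≤ 561 → not valid
(40,44,93): 40+44 ≤ 93 → not valid
(68,113,186): 68+113 ≤ 186 → not valid
(20,184,193): 20+184 > 193 → valid
1 of the 8 triples forms a triangle.

1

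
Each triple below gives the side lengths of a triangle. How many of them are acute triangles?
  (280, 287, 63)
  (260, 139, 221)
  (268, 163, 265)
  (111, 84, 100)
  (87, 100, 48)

(280,287,63): 63²+280² = 82369 = 287² → right
(260,139,221): 139²+221² = 68162 > 67600 = 260² → acute
(268,163,265): 163²+265² = 96794 > 71824 = 268² → acute
(111,84,100): 84²+100² = 17056 > 12321 = 111² → acute
(87,100,48): 48²+87² = 9873 < 10000 = 100² → obtuse
3 of the 5 are acute.

3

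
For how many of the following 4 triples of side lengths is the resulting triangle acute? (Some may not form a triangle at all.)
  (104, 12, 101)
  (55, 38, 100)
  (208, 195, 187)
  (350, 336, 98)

1

(104,12,101): 12²+101² = 10345 < 10816 = 104² → obtuse
(55,38,100): 38+55 ≤ 100, not a triangle
(208,195,187): 187²+195² = 72994 > 43264 = 208² → acute
(350,336,98): 98²+336² = 122500 = 350² → right
1 of the 4 is acute.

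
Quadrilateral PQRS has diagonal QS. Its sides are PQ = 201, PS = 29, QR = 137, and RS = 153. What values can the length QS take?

From triangle PQS: |201 − 29| < QS < 201 + 29, i.e. 172 < QS < 230.
From triangle RQS: 16 < QS < 290.
Both must hold, so QS lies in the intersection.

172 < QS < 230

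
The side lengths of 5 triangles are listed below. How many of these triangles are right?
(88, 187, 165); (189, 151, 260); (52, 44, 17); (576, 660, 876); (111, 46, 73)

(88,187,165): 88²+165² = 34969 = 187² → right
(189,151,260): 151²+189² = 58522 < 67600 = 260² → obtuse
(52,44,17): 17²+44² = 2225 < 2704 = 52² → obtuse
(576,660,876): 576²+660² = 767376 = 876² → right
(111,46,73): 46²+73² = 7445 < 12321 = 111² → obtuse
2 of the 5 are right.

2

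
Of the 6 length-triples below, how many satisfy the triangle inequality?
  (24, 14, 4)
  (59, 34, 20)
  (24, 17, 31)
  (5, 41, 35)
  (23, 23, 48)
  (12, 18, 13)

(4,14,24): 4+14 ≤ 24 → not valid
(20,34,59): 20+34 ≤ 59 → not valid
(17,24,31): 17+24 > 31 → valid
(5,35,41): 5+35 ≤ 41 → not valid
(23,23,48): 23+23 ≤ 48 → not valid
(12,13,18): 12+13 > 18 → valid
2 of the 6 triples form a triangle.

2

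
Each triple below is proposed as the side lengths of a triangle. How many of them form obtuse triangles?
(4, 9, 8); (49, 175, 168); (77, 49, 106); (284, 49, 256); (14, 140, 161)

(4,9,8): 4²+8² = 80 < 81 = 9² → obtuse
(49,175,168): 49²+168² = 30625 = 175² → right
(77,49,106): 49²+77² = 8330 < 11236 = 106² → obtuse
(284,49,256): 49²+256² = 67937 < 80656 = 284² → obtuse
(14,140,161): 14+140 ≤ 161, not a triangle
3 of the 5 are obtuse.

3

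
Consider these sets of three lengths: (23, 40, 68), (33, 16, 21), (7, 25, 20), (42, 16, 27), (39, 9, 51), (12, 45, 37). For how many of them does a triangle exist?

(23,40,68): 23+40 ≤ 68 → not valid
(16,21,33): 16+21 > 33 → valid
(7,20,25): 7+20 > 25 → valid
(16,27,42): 16+27 > 42 → valid
(9,39,51): 9+39 ≤ 51 → not valid
(12,37,45): 12+37 > 45 → valid
4 of the 6 triples form a triangle.

4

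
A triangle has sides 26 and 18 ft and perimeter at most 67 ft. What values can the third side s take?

8 < s ≤ 23

Triangle inequality alone gives 8 < s < 44.
The perimeter condition gives s ≤ 67 − 26 − 18 = 23.
Intersecting the two: 8 < s ≤ 23.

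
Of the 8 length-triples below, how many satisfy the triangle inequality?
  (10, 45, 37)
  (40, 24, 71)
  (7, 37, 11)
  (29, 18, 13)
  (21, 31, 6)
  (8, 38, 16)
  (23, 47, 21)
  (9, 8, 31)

2

(10,37,45): 10+37 > 45 → valid
(24,40,71): 24+40 ≤ 71 → not valid
(7,11,37): 7+11 ≤ 37 → not valid
(13,18,29): 13+18 > 29 → valid
(6,21,31): 6+21 ≤ 31 → not valid
(8,16,38): 8+16 ≤ 38 → not valid
(21,23,47): 21+23 ≤ 47 → not valid
(8,9,31): 8+9 ≤ 31 → not valid
2 of the 8 triples form a triangle.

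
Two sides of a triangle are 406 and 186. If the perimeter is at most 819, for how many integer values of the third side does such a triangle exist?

Triangle inequality: 220 < x < 592. Perimeter ≤ 819 gives x ≤ 819 − 406 − 186 = 227.
So 220 < x ≤ 227; integers 221 through 227: 7 values.

7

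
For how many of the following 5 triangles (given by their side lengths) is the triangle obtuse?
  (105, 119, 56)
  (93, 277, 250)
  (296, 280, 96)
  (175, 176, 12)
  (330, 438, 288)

(105,119,56): 56²+105² = 14161 = 119² → right
(93,277,250): 93²+250² = 71149 < 76729 = 277² → obtuse
(296,280,96): 96²+280² = 87616 = 296² → right
(175,176,12): 12²+175² = 30769 < 30976 = 176² → obtuse
(330,438,288): 288²+330² = 191844 = 438² → right
2 of the 5 are obtuse.

2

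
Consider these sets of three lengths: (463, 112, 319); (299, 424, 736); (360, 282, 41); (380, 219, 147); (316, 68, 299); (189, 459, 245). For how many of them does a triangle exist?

1

(112,319,463): 112+319 ≤ 463 → not valid
(299,424,736): 299+424 ≤ 736 → not valid
(41,282,360): 41+282 ≤ 360 → not valid
(147,219,380): 147+219 ≤ 380 → not valid
(68,299,316): 68+299 > 316 → valid
(189,245,459): 189+245 ≤ 459 → not valid
1 of the 6 triples forms a triangle.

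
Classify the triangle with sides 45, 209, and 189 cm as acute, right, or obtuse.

obtuse

Compare the square of the longest side to the sum of squares of the other two: 45² + 189² = 37746 < 43681 = 209².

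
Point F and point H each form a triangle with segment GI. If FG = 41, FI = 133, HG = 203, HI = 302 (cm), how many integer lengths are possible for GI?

74

From triangle FGI: 92 < GI < 174.
From triangle HGI: 99 < GI < 505.
Intersection: 99 < GI < 174, so integers 100 through 173: 74 values.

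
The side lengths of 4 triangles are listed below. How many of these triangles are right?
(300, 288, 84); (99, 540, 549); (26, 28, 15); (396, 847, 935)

3

(300,288,84): 84²+288² = 90000 = 300² → right
(99,540,549): 99²+540² = 301401 = 549² → right
(26,28,15): 15²+26² = 901 > 784 = 28² → acute
(396,847,935): 396²+847² = 874225 = 935² → right
3 of the 4 are right.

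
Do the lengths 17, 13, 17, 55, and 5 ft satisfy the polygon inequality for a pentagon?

No

For a pentagon, each side must be shorter than the sum of the others.
Here the longest side is 55, but the remaining 4 sides sum to only 52.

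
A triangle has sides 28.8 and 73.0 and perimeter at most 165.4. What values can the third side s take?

Triangle inequality alone gives 44.2 < s < 101.8.
The perimeter condition gives s ≤ 165.4 − 28.8 − 73.0 = 63.6.
Intersecting the two: 44.2 < s ≤ 63.6.

44.2 < s ≤ 63.6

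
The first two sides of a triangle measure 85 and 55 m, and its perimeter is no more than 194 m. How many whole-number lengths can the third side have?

Triangle inequality: 30 < x < 140. Perimeter ≤ 194 gives x ≤ 194 − 85 − 55 = 54.
So 30 < x ≤ 54; integers 31 through 54: 24 values.

24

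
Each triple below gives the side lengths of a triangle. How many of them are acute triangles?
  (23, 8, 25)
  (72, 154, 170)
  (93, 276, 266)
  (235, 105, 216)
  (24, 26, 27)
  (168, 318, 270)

3

(23,8,25): 8²+23² = 593 < 625 = 25² → obtuse
(72,154,170): 72²+154² = 28900 = 170² → right
(93,276,266): 93²+266² = 79405 > 76176 = 276² → acute
(235,105,216): 105²+216² = 57681 > 55225 = 235² → acute
(24,26,27): 24²+26² = 1252 > 729 = 27² → acute
(168,318,270): 168²+270² = 101124 = 318² → right
3 of the 6 are acute.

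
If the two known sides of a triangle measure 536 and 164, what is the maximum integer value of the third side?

699

The third side must be strictly less than 536 + 164 = 700.
The largest integer below 700 is 699.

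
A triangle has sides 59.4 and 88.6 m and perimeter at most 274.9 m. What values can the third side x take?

29.2 < x ≤ 126.9 m

Triangle inequality alone gives 29.2 < x < 148.0.
The perimeter condition gives x ≤ 274.9 − 59.4 − 88.6 = 126.9.
Intersecting the two: 29.2 < x ≤ 126.9.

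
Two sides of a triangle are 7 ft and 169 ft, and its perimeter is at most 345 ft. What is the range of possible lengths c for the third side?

162 < c ≤ 169

Triangle inequality alone gives 162 < c < 176.
The perimeter condition gives c ≤ 345 − 7 − 169 = 169.
Intersecting the two: 162 < c ≤ 169.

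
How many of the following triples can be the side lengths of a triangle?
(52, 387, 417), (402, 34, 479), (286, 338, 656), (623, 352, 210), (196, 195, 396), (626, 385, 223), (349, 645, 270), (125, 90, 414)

1

(52,387,417): 52+387 > 417 → valid
(34,402,479): 34+402 ≤ 479 → not valid
(286,338,656): 286+338 ≤ 656 → not valid
(210,352,623): 210+352 ≤ 623 → not valid
(195,196,396): 195+196 ≤ 396 → not valid
(223,385,626): 223+385 ≤ 626 → not valid
(270,349,645): 270+349 ≤ 645 → not valid
(90,125,414): 90+125 ≤ 414 → not valid
1 of the 8 triples forms a triangle.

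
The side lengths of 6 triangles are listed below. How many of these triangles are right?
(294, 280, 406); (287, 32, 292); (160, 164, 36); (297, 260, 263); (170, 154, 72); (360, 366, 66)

(294,280,406): 280²+294² = 164836 = 406² → right
(287,32,292): 32²+287² = 83393 < 85264 = 292² → obtuse
(160,164,36): 36²+160² = 26896 = 164² → right
(297,260,263): 260²+263² = 136769 > 88209 = 297² → acute
(170,154,72): 72²+154² = 28900 = 170² → right
(360,366,66): 66²+360² = 133956 = 366² → right
4 of the 6 are right.

4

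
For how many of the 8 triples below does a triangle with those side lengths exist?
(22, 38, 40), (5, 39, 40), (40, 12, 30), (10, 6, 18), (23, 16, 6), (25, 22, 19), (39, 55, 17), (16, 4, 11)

5

(22,38,40): 22+38 > 40 → valid
(5,39,40): 5+39 > 40 → valid
(12,30,40): 12+30 > 40 → valid
(6,10,18): 6+10 ≤ 18 → not valid
(6,16,23): 6+16 ≤ 23 → not valid
(19,22,25): 19+22 > 25 → valid
(17,39,55): 17+39 > 55 → valid
(4,11,16): 4+11 ≤ 16 → not valid
5 of the 8 triples form a triangle.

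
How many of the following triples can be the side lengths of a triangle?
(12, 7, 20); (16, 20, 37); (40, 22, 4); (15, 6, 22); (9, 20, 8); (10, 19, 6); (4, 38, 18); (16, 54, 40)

1

(7,12,20): 7+12 ≤ 20 → not valid
(16,20,37): 16+20 ≤ 37 → not valid
(4,22,40): 4+22 ≤ 40 → not valid
(6,15,22): 6+15 ≤ 22 → not valid
(8,9,20): 8+9 ≤ 20 → not valid
(6,10,19): 6+10 ≤ 19 → not valid
(4,18,38): 4+18 ≤ 38 → not valid
(16,40,54): 16+40 > 54 → valid
1 of the 8 triples forms a triangle.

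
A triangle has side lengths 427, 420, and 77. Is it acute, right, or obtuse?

Compare the square of the longest side to the sum of squares of the other two: 77² + 420² = 182329 = 427².

right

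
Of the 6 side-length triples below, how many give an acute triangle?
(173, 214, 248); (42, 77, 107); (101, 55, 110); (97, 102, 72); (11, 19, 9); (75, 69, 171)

3

(173,214,248): 173²+214² = 75725 > 61504 = 248² → acute
(42,77,107): 42²+77² = 7693 < 11449 = 107² → obtuse
(101,55,110): 55²+101² = 13226 > 12100 = 110² → acute
(97,102,72): 72²+97² = 14593 > 10404 = 102² → acute
(11,19,9): 9²+11² = 202 < 361 = 19² → obtuse
(75,69,171): 69+75 ≤ 171, not a triangle
3 of the 6 are acute.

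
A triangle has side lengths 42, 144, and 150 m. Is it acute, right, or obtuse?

Compare the square of the longest side to the sum of squares of the other two: 42² + 144² = 22500 = 150².

right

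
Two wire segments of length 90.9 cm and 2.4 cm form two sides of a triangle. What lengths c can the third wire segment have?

88.5 < c < 93.3

By the triangle inequality, c must be less than 90.9 + 2.4 = 93.3 and greater than |90.9 − 2.4| = 88.5.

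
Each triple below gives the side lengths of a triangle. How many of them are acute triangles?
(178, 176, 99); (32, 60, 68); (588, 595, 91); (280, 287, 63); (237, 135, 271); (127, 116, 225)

2

(178,176,99): 99²+176² = 40777 > 31684 = 178² → acute
(32,60,68): 32²+60² = 4624 = 68² → right
(588,595,91): 91²+588² = 354025 = 595² → right
(280,287,63): 63²+280² = 82369 = 287² → right
(237,135,271): 135²+237² = 74394 > 73441 = 271² → acute
(127,116,225): 116²+127² = 29585 < 50625 = 225² → obtuse
2 of the 6 are acute.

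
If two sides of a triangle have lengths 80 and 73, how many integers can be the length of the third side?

The third side lies in the open interval (7, 153).
Integers from 8 to 152 inclusive: 152 − 8 + 1 = 145.

145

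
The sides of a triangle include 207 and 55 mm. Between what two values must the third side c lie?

152 < c < 262

By the triangle inequality, c must be less than 207 + 55 = 262 and greater than |207 − 55| = 152.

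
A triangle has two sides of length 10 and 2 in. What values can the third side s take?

8 < s < 12 (in)

By the triangle inequality, s must be less than 10 + 2 = 12 and greater than |10 − 2| = 8.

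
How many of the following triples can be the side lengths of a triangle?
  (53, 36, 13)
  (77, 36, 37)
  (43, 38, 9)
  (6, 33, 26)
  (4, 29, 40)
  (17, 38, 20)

(13,36,53): 13+36 ≤ 53 → not valid
(36,37,77): 36+37 ≤ 77 → not valid
(9,38,43): 9+38 > 43 → valid
(6,26,33): 6+26 ≤ 33 → not valid
(4,29,40): 4+29 ≤ 40 → not valid
(17,20,38): 17+20 ≤ 38 → not valid
1 of the 6 triples forms a triangle.

1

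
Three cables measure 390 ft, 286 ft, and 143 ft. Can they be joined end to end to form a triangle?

The longest side is 390, and the other two sum to 429.
Since 429 > 390, the triangle inequality holds.

Yes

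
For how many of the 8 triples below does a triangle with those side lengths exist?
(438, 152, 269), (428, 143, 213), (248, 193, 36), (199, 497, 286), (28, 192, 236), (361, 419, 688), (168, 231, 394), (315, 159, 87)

2

(152,269,438): 152+269 ≤ 438 → not valid
(143,213,428): 143+213 ≤ 428 → not valid
(36,193,248): 36+193 ≤ 248 → not valid
(199,286,497): 199+286 ≤ 497 → not valid
(28,192,236): 28+192 ≤ 236 → not valid
(361,419,688): 361+419 > 688 → valid
(168,231,394): 168+231 > 394 → valid
(87,159,315): 87+159 ≤ 315 → not valid
2 of the 8 triples form a triangle.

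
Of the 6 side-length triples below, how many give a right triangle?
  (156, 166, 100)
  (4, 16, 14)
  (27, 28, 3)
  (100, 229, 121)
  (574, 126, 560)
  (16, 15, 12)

1

(156,166,100): 100²+156² = 34336 > 27556 = 166² → acute
(4,16,14): 4²+14² = 212 < 256 = 16² → obtuse
(27,28,3): 3²+27² = 738 < 784 = 28² → obtuse
(100,229,121): 100+121 ≤ 229, not a triangle
(574,126,560): 126²+560² = 329476 = 574² → right
(16,15,12): 12²+15² = 369 > 256 = 16² → acute
1 of the 6 is right.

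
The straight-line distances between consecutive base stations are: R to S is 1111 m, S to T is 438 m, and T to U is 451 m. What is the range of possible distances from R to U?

The maximum is all hops collinear in one direction: 1111 + 438 + 451 = 2000.
The longest hop is 1111; the others sum to 889. Folding the others back against it leaves at least 1111 − 889 = 222.

222 ≤ RU ≤ 2000 m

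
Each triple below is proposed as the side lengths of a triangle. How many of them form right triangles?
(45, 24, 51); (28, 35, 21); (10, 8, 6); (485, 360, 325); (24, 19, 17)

(45,24,51): 24²+45² = 2601 = 51² → right
(28,35,21): 21²+28² = 1225 = 35² → right
(10,8,6): 6²+8² = 100 = 10² → right
(485,360,325): 325²+360² = 235225 = 485² → right
(24,19,17): 17²+19² = 650 > 576 = 24² → acute
4 of the 5 are right.

4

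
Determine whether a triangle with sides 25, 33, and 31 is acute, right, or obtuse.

acute

Compare the square of the longest side to the sum of squares of the other two: 25² + 31² = 1586 > 1089 = 33².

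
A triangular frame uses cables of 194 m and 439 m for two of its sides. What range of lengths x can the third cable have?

By the triangle inequality, x must be less than 194 + 439 = 633 and greater than |194 − 439| = 245.

245 < x < 633 (m)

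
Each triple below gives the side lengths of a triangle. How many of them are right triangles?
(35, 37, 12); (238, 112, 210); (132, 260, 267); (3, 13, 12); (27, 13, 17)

2

(35,37,12): 12²+35² = 1369 = 37² → right
(238,112,210): 112²+210² = 56644 = 238² → right
(132,260,267): 132²+260² = 85024 > 71289 = 267² → acute
(3,13,12): 3²+12² = 153 < 169 = 13² → obtuse
(27,13,17): 13²+17² = 458 < 729 = 27² → obtuse
2 of the 5 are right.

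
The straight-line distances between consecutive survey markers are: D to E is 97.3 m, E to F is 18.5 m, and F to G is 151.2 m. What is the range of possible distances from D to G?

35.4 ≤ DG ≤ 267.0 m

The maximum is all hops collinear in one direction: 97.3 + 18.5 + 151.2 = 267.0.
The longest hop is 151.2; the others sum to 115.8. Folding the others back against it leaves at least 151.2 − 115.8 = 35.4.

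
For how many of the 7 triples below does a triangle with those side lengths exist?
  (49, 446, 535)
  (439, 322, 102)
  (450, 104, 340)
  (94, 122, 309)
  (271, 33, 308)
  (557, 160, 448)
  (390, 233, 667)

(49,446,535): 49+446 ≤ 535 → not valid
(102,322,439): 102+322 ≤ 439 → not valid
(104,340,450): 104+340 ≤ 450 → not valid
(94,122,309): 94+122 ≤ 309 → not valid
(33,271,308): 33+271 ≤ 308 → not valid
(160,448,557): 160+448 > 557 → valid
(233,390,667): 233+390 ≤ 667 → not valid
1 of the 7 triples forms a triangle.

1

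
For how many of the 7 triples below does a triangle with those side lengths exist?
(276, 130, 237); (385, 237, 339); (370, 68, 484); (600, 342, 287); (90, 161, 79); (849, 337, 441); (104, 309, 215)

5

(130,237,276): 130+237 > 276 → valid
(237,339,385): 237+339 > 385 → valid
(68,370,484): 68+370 ≤ 484 → not valid
(287,342,600): 287+342 > 600 → valid
(79,90,161): 79+90 > 161 → valid
(337,441,849): 337+441 ≤ 849 → not valid
(104,215,309): 104+215 > 309 → valid
5 of the 7 triples form a triangle.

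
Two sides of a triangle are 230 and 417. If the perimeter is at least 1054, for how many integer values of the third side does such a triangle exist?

Triangle inequality: 187 < x < 647. Perimeter ≥ 1054 gives x ≥ 1054 − 230 − 417 = 407.
So 407 ≤ x < 647; integers 407 through 646: 240 values.

240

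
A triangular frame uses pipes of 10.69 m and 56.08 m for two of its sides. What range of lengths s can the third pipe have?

By the triangle inequality, s must be less than 10.69 + 56.08 = 66.77 and greater than |10.69 − 56.08| = 45.39.

45.39 < s < 66.77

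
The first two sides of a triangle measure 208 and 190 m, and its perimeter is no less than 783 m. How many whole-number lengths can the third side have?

13

Triangle inequality: 18 < x < 398. Perimeter ≥ 783 gives x ≥ 783 − 208 − 190 = 385.
So 385 ≤ x < 398; integers 385 through 397: 13 values.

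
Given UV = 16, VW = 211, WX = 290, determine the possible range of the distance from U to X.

The maximum is all hops collinear in one direction: 16 + 211 + 290 = 517.
The longest hop is 290; the others sum to 227. Folding the others back against it leaves at least 290 − 227 = 63.

63 ≤ UX ≤ 517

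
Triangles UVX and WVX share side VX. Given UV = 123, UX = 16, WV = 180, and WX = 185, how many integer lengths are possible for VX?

From triangle UVX: 107 < VX < 139.
From triangle WVX: 5 < VX < 365.
Intersection: 107 < VX < 139, so integers 108 through 138: 31 values.

31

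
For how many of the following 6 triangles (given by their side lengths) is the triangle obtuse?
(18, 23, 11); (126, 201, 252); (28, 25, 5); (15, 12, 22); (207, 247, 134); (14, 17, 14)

5

(18,23,11): 11²+18² = 445 < 529 = 23² → obtuse
(126,201,252): 126²+201² = 56277 < 63504 = 252² → obtuse
(28,25,5): 5²+25² = 650 < 784 = 28² → obtuse
(15,12,22): 12²+15² = 369 < 484 = 22² → obtuse
(207,247,134): 134²+207² = 60805 < 61009 = 247² → obtuse
(14,17,14): 14²+14² = 392 > 289 = 17² → acute
5 of the 6 are obtuse.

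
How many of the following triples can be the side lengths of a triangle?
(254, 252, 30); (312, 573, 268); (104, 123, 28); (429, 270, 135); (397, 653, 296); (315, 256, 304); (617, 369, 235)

(30,252,254): 30+252 > 254 → valid
(268,312,573): 268+312 > 573 → valid
(28,104,123): 28+104 > 123 → valid
(135,270,429): 135+270 ≤ 429 → not valid
(296,397,653): 296+397 > 653 → valid
(256,304,315): 256+304 > 315 → valid
(235,369,617): 235+369 ≤ 617 → not valid
5 of the 7 triples form a triangle.

5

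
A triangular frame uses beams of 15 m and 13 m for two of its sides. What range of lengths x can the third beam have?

By the triangle inequality, x must be less than 15 + 13 = 28 and greater than |15 − 13| = 2.

2 < x < 28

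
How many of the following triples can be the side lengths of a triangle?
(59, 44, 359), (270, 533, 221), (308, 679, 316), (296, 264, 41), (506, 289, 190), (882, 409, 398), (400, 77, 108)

(44,59,359): 44+59 ≤ 359 → not valid
(221,270,533): 221+270 ≤ 533 → not valid
(308,316,679): 308+316 ≤ 679 → not valid
(41,264,296): 41+264 > 296 → valid
(190,289,506): 190+289 ≤ 506 → not valid
(398,409,882): 398+409 ≤ 882 → not valid
(77,108,400): 77+108 ≤ 400 → not valid
1 of the 7 triples forms a triangle.

1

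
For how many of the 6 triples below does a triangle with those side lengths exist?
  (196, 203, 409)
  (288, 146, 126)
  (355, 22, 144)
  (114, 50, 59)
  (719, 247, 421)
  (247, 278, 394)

1

(196,203,409): 196+203 ≤ 409 → not valid
(126,146,288): 126+146 ≤ 288 → not valid
(22,144,355): 22+144 ≤ 355 → not valid
(50,59,114): 50+59 ≤ 114 → not valid
(247,421,719): 247+421 ≤ 719 → not valid
(247,278,394): 247+278 > 394 → valid
1 of the 6 triples forms a triangle.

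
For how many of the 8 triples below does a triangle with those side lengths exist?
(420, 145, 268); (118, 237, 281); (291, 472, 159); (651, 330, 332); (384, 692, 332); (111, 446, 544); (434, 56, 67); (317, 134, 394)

(145,268,420): 145+268 ≤ 420 → not valid
(118,237,281): 118+237 > 281 → valid
(159,291,472): 159+291 ≤ 472 → not valid
(330,332,651): 330+332 > 651 → valid
(332,384,692): 332+384 > 692 → valid
(111,446,544): 111+446 > 544 → valid
(56,67,434): 56+67 ≤ 434 → not valid
(134,317,394): 134+317 > 394 → valid
5 of the 8 triples form a triangle.

5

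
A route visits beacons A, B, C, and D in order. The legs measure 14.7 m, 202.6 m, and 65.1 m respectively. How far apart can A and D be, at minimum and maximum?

The maximum is all hops collinear in one direction: 14.7 + 202.6 + 65.1 = 282.4.
The longest hop is 202.6; the others sum to 79.8. Folding the others back against it leaves at least 202.6 − 79.8 = 122.8.

122.8 ≤ AD ≤ 282.4 m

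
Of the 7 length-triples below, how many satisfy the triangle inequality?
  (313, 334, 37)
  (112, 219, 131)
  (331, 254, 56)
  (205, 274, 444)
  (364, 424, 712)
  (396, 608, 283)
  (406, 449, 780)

(37,313,334): 37+313 > 334 → valid
(112,131,219): 112+131 > 219 → valid
(56,254,331): 56+254 ≤ 331 → not valid
(205,274,444): 205+274 > 444 → valid
(364,424,712): 364+424 > 712 → valid
(283,396,608): 283+396 > 608 → valid
(406,449,780): 406+449 > 780 → valid
6 of the 7 triples form a triangle.

6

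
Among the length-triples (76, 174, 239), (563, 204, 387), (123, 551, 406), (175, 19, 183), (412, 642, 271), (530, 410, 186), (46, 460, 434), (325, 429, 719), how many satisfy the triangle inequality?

(76,174,239): 76+174 > 239 → valid
(204,387,563): 204+387 > 563 → valid
(123,406,551): 123+406 ≤ 551 → not valid
(19,175,183): 19+175 > 183 → valid
(271,412,642): 271+412 > 642 → valid
(186,410,530): 186+410 > 530 → valid
(46,434,460): 46+434 > 460 → valid
(325,429,719): 325+429 > 719 → valid
7 of the 8 triples form a triangle.

7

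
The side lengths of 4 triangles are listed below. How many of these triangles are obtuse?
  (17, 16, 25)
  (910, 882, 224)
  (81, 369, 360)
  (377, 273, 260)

1

(17,16,25): 16²+17² = 545 < 625 = 25² → obtuse
(910,882,224): 224²+882² = 828100 = 910² → right
(81,369,360): 81²+360² = 136161 = 369² → right
(377,273,260): 260²+273² = 142129 = 377² → right
1 of the 4 is obtuse.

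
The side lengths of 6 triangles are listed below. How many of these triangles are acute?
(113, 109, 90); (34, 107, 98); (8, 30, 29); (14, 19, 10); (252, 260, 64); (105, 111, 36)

2

(113,109,90): 90²+109² = 19981 > 12769 = 113² → acute
(34,107,98): 34²+98² = 10760 < 11449 = 107² → obtuse
(8,30,29): 8²+29² = 905 > 900 = 30² → acute
(14,19,10): 10²+14² = 296 < 361 = 19² → obtuse
(252,260,64): 64²+252² = 67600 = 260² → right
(105,111,36): 36²+105² = 12321 = 111² → right
2 of the 6 are acute.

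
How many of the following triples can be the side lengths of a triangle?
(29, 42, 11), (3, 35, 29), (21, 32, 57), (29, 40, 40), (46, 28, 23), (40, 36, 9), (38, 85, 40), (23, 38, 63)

(11,29,42): 11+29 ≤ 42 → not valid
(3,29,35): 3+29 ≤ 35 → not valid
(21,32,57): 21+32 ≤ 57 → not valid
(29,40,40): 29+40 > 40 → valid
(23,28,46): 23+28 > 46 → valid
(9,36,40): 9+36 > 40 → valid
(38,40,85): 38+40 ≤ 85 → not valid
(23,38,63): 23+38 ≤ 63 → not valid
3 of the 8 triples form a triangle.

3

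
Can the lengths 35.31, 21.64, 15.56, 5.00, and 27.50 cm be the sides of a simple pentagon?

A pentagon exists iff every side is shorter than the sum of the others — equivalently, the longest side is less than the sum of the rest.
Longest side 35.31 < 69.70 (sum of the remaining 4), so yes.

Yes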